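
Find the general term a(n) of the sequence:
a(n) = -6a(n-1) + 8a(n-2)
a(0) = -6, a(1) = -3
Characteristic equation: x² + 6x - 8 = 0.
Discriminant Δ = (-6)² + 4·(8) = 68.
Roots r₁,₂ = (-6 ± √68)/2, so r₁ = -3 + \sqrt{17}, r₂ = - \sqrt{17} - 3.
General solution: a(n) = A·r₁^n + B·r₂^n.
From the initial conditions, A + B = -6 and r₁A + r₂B = -3.
Since r₁ - r₂ = √68: A = (-3 - (-6)r₂)/√68 = -3 - \frac{21 \sqrt{17}}{34}, and B = -6 - A = -3 + \frac{21 \sqrt{17}}{34}.
So a(n) = \left(-3 - \frac{21 \sqrt{17}}{34}\right)\left(-3 + \sqrt{17}\right)^n + \left(-3 + \frac{21 \sqrt{17}}{34}\right)\left(- \sqrt{17} - 3\right)^n.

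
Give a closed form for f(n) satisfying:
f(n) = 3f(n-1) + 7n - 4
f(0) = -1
First-order linear with linear forcing.
Homogeneous solution: f_h(n) = A·(3)^n.
Try particular f_p(n) = pn + q. Substituting:
  pn + q = 3(p(n-1) + q) + 7n - 4.
Matching the n-coefficient: p = 3p + 7 ⇒ p = - \frac{7}{2}.
Matching constants: q = -3p + 3q - 4 ⇒ q = - \frac{13}{4}.
General: f(n) = A·(3)^n - \frac{7 n}{2} - \frac{13}{4}.
Apply f(0) = -1: A - \frac{13}{4} = -1 ⇒ A = \frac{9}{4}.
So f(n) = \frac{9 \cdot 3^{n}}{4} - \frac{7 n}{2} - \frac{13}{4}.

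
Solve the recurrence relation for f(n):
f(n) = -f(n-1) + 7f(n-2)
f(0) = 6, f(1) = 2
Characteristic equation: x² + x - 7 = 0.
Discriminant Δ = (-1)² + 4·(7) = 29.
Roots r₁,₂ = (-1 ± √29)/2, so r₁ = - \frac{1}{2} + \frac{\sqrt{29}}{2}, r₂ = - \frac{\sqrt{29}}{2} - \frac{1}{2}.
General solution: f(n) = A·r₁^n + B·r₂^n.
From the initial conditions, A + B = 6 and r₁A + r₂B = 2.
Since r₁ - r₂ = √29: A = (2 - (6)r₂)/√29 = \frac{5 \sqrt{29}}{29} + 3, and B = 6 - A = 3 - \frac{5 \sqrt{29}}{29}.
So f(n) = \left(\frac{5 \sqrt{29}}{29} + 3\right)\left(- \frac{1}{2} + \frac{\sqrt{29}}{2}\right)^n + \left(3 - \frac{5 \sqrt{29}}{29}\right)\left(- \frac{\sqrt{29}}{2} - \frac{1}{2}\right)^n.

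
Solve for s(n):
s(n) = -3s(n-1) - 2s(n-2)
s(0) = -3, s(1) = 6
Characteristic equation: x² + 3x + 2 = 0, which factors as (x - (-1))(x - (-2)) = 0.
Roots r₁ = -1, r₂ = -2 (distinct).
General solution: s(n) = A·(-1)^n + B·(-2)^n.
From s(0) = -3: A + B = -3.
From s(1) = 6: -A - 2B = 6.
Solving: A = 0, B = -3.
So s(n) = - 3 \left(-2\right)^{n}.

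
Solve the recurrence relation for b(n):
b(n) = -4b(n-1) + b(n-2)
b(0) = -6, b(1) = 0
Characteristic equation: x² + 4x - 1 = 0.
Discriminant Δ = (-4)² + 4·(1) = 20.
Roots r₁,₂ = (-4 ± √20)/2, so r₁ = -2 + \sqrt{5}, r₂ = - \sqrt{5} - 2.
General solution: b(n) = A·r₁^n + B·r₂^n.
From the initial conditions, A + B = -6 and r₁A + r₂B = 0.
Since r₁ - r₂ = √20: A = (0 - (-6)r₂)/√20 = -3 - \frac{6 \sqrt{5}}{5}, and B = -6 - A = -3 + \frac{6 \sqrt{5}}{5}.
So b(n) = \left(-3 - \frac{6 \sqrt{5}}{5}\right)\left(-2 + \sqrt{5}\right)^n + \left(-3 + \frac{6 \sqrt{5}}{5}\right)\left(- \sqrt{5} - 2\right)^n.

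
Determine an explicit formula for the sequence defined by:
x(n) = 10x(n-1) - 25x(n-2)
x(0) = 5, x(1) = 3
Characteristic equation: x² - 10x + 25 = 0, which is (x - (5))².
Repeated root r = 5.
General solution: x(n) = (A + Bn)·(5)^n.
From x(0) = 5: A = 5.
From x(1) = 3: (A + B)·(5) = 3 ⇒ B = - \frac{22}{5}.
So x(n) = \left(5 - \frac{22 n}{5}\right) \cdot (5)^n.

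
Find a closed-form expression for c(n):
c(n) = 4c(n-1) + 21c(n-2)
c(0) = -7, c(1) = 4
Characteristic equation: x² - 4x - 21 = 0, which factors as (x - (-3))(x - (7)) = 0.
Roots r₁ = -3, r₂ = 7 (distinct).
General solution: c(n) = A·(-3)^n + B·(7)^n.
From c(0) = -7: A + B = -7.
From c(1) = 4: -3A + 7B = 4.
Solving: A = - \frac{53}{10}, B = - \frac{17}{10}.
So c(n) = - \frac{53 \left(-3\right)^{n}}{10} - \frac{17 \cdot 7^{n}}{10}.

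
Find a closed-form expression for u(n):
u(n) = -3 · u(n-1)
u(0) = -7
Pure geometric recurrence with ratio -3.
By induction u(n) = u(0) · (-3)^n = - 7 \left(-3\right)^{n}.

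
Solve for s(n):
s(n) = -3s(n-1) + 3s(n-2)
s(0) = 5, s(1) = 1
Characteristic equation: x² + 3x - 3 = 0.
Discriminant Δ = (-3)² + 4·(3) = 21.
Roots r₁,₂ = (-3 ± √21)/2, so r₁ = - \frac{3}{2} + \frac{\sqrt{21}}{2}, r₂ = - \frac{\sqrt{21}}{2} - \frac{3}{2}.
General solution: s(n) = A·r₁^n + B·r₂^n.
From the initial conditions, A + B = 5 and r₁A + r₂B = 1.
Since r₁ - r₂ = √21: A = (1 - (5)r₂)/√21 = \frac{17 \sqrt{21}}{42} + \frac{5}{2}, and B = 5 - A = \frac{5}{2} - \frac{17 \sqrt{21}}{42}.
So s(n) = \left(\frac{17 \sqrt{21}}{42} + \frac{5}{2}\right)\left(- \frac{3}{2} + \frac{\sqrt{21}}{2}\right)^n + \left(\frac{5}{2} - \frac{17 \sqrt{21}}{42}\right)\left(- \frac{\sqrt{21}}{2} - \frac{3}{2}\right)^n.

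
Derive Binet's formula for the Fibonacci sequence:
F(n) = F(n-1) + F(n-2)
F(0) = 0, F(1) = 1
This is the Fibonacci sequence.
Characteristic equation: x² - x - 1 = 0; roots r₁ = \frac{1}{2} + \frac{\sqrt{5}}{2}, r₂ = \frac{1}{2} - \frac{\sqrt{5}}{2}.
General: F(n) = A·r₁^n + B·r₂^n. Solving with F(0)=0, F(1)=1 gives A = \frac{\sqrt{5}}{5}, B = - \frac{\sqrt{5}}{5}.
So F(n) = \frac{2^{- n} \sqrt{5} \left(- \left(1 - \sqrt{5}\right)^{n} + \left(1 + \sqrt{5}\right)^{n}\right)}{5}.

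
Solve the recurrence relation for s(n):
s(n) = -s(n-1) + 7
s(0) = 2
First-order linear non-homogeneous.
Homogeneous solution: s_h(n) = A·(-1)^n.
Try constant particular solution s_p = K: K = -K + 7 ⇒ K = \frac{7}{2}.
General: s(n) = A·(-1)^n + \frac{7}{2}.
Apply s(0) = 2: A + \frac{7}{2} = 2 ⇒ A = - \frac{3}{2}.
So s(n) = \frac{7}{2} - \frac{3 \left(-1\right)^{n}}{2}.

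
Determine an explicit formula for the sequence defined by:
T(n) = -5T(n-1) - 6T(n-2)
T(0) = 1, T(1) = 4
Characteristic equation: x² + 5x + 6 = 0, which factors as (x - (-2))(x - (-3)) = 0.
Roots r₁ = -2, r₂ = -3 (distinct).
General solution: T(n) = A·(-2)^n + B·(-3)^n.
From T(0) = 1: A + B = 1.
From T(1) = 4: -2A - 3B = 4.
Solving: A = 7, B = -6.
So T(n) = 7 \left(-2\right)^{n} - 6 \left(-3\right)^{n}.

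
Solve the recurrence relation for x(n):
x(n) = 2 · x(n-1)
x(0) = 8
Pure geometric recurrence with ratio 2.
By induction x(n) = x(0) · (2)^n = 8 \cdot 2^{n}.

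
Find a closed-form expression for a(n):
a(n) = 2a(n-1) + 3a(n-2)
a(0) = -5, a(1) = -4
Characteristic equation: x² - 2x - 3 = 0, which factors as (x - (3))(x - (-1)) = 0.
Roots r₁ = 3, r₂ = -1 (distinct).
General solution: a(n) = A·(3)^n + B·(-1)^n.
From a(0) = -5: A + B = -5.
From a(1) = -4: 3A - B = -4.
Solving: A = - \frac{9}{4}, B = - \frac{11}{4}.
So a(n) = - \frac{11 \left(-1\right)^{n}}{4} - \frac{9 \cdot 3^{n}}{4}.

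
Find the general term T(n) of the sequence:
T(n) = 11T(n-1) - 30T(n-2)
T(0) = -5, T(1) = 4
Characteristic equation: x² - 11x + 30 = 0, which factors as (x - (5))(x - (6)) = 0.
Roots r₁ = 5, r₂ = 6 (distinct).
General solution: T(n) = A·(5)^n + B·(6)^n.
From T(0) = -5: A + B = -5.
From T(1) = 4: 5A + 6B = 4.
Solving: A = -34, B = 29.
So T(n) = - 34 \cdot 5^{n} + 29 \cdot 6^{n}.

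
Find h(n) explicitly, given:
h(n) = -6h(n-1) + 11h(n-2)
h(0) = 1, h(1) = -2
Characteristic equation: x² + 6x - 11 = 0.
Discriminant Δ = (-6)² + 4·(11) = 80.
Roots r₁,₂ = (-6 ± √80)/2, so r₁ = -3 + 2 \sqrt{5}, r₂ = - 2 \sqrt{5} - 3.
General solution: h(n) = A·r₁^n + B·r₂^n.
From the initial conditions, A + B = 1 and r₁A + r₂B = -2.
Since r₁ - r₂ = √80: A = (-2 - (1)r₂)/√80 = \frac{\sqrt{5}}{20} + \frac{1}{2}, and B = 1 - A = \frac{1}{2} - \frac{\sqrt{5}}{20}.
So h(n) = \left(\frac{\sqrt{5}}{20} + \frac{1}{2}\right)\left(-3 + 2 \sqrt{5}\right)^n + \left(\frac{1}{2} - \frac{\sqrt{5}}{20}\right)\left(- 2 \sqrt{5} - 3\right)^n.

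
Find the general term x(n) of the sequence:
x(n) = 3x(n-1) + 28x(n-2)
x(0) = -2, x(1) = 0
Characteristic equation: x² - 3x - 28 = 0, which factors as (x - (7))(x - (-4)) = 0.
Roots r₁ = 7, r₂ = -4 (distinct).
General solution: x(n) = A·(7)^n + B·(-4)^n.
From x(0) = -2: A + B = -2.
From x(1) = 0: 7A - 4B = 0.
Solving: A = - \frac{8}{11}, B = - \frac{14}{11}.
So x(n) = - \frac{14 \left(-4\right)^{n}}{11} - \frac{8 \cdot 7^{n}}{11}.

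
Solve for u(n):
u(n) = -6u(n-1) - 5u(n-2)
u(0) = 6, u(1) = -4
Characteristic equation: x² + 6x + 5 = 0, which factors as (x - (-1))(x - (-5)) = 0.
Roots r₁ = -1, r₂ = -5 (distinct).
General solution: u(n) = A·(-1)^n + B·(-5)^n.
From u(0) = 6: A + B = 6.
From u(1) = -4: -A - 5B = -4.
Solving: A = \frac{13}{2}, B = - \frac{1}{2}.
So u(n) = \frac{13 \left(-1\right)^{n}}{2} - \frac{\left(-5\right)^{n}}{2}.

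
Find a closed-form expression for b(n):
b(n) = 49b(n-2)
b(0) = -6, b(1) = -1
Characteristic equation: x² - 49 = 0, which factors as (x - (-7))(x - (7)) = 0.
Roots r₁ = -7, r₂ = 7 (distinct).
General solution: b(n) = A·(-7)^n + B·(7)^n.
From b(0) = -6: A + B = -6.
From b(1) = -1: -7A + 7B = -1.
Solving: A = - \frac{41}{14}, B = - \frac{43}{14}.
So b(n) = - \frac{41 \left(-7\right)^{n}}{14} - \frac{43 \cdot 7^{n}}{14}.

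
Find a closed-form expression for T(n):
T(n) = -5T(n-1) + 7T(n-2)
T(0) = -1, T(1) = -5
Characteristic equation: x² + 5x - 7 = 0.
Discriminant Δ = (-5)² + 4·(7) = 53.
Roots r₁,₂ = (-5 ± √53)/2, so r₁ = - \frac{5}{2} + \frac{\sqrt{53}}{2}, r₂ = - \frac{\sqrt{53}}{2} - \frac{5}{2}.
General solution: T(n) = A·r₁^n + B·r₂^n.
From the initial conditions, A + B = -1 and r₁A + r₂B = -5.
Since r₁ - r₂ = √53: A = (-5 - (-1)r₂)/√53 = - \frac{15 \sqrt{53}}{106} - \frac{1}{2}, and B = -1 - A = - \frac{1}{2} + \frac{15 \sqrt{53}}{106}.
So T(n) = \left(- \frac{15 \sqrt{53}}{106} - \frac{1}{2}\right)\left(- \frac{5}{2} + \frac{\sqrt{53}}{2}\right)^n + \left(- \frac{1}{2} + \frac{15 \sqrt{53}}{106}\right)\left(- \frac{\sqrt{53}}{2} - \frac{5}{2}\right)^n.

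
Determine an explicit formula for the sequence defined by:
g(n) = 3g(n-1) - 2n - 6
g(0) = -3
First-order linear with linear forcing.
Homogeneous solution: g_h(n) = A·(3)^n.
Try particular g_p(n) = pn + q. Substituting:
  pn + q = 3(p(n-1) + q) - 2n - 6.
Matching the n-coefficient: p = 3p - 2 ⇒ p = 1.
Matching constants: q = -3p + 3q - 6 ⇒ q = \frac{9}{2}.
General: g(n) = A·(3)^n + n + \frac{9}{2}.
Apply g(0) = -3: A + \frac{9}{2} = -3 ⇒ A = - \frac{15}{2}.
So g(n) = - \frac{15 \cdot 3^{n}}{2} + n + \frac{9}{2}.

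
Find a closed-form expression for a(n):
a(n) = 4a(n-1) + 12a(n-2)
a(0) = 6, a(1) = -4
Characteristic equation: x² - 4x - 12 = 0, which factors as (x - (6))(x - (-2)) = 0.
Roots r₁ = 6, r₂ = -2 (distinct).
General solution: a(n) = A·(6)^n + B·(-2)^n.
From a(0) = 6: A + B = 6.
From a(1) = -4: 6A - 2B = -4.
Solving: A = 1, B = 5.
So a(n) = 5 \left(-2\right)^{n} + 6^{n}.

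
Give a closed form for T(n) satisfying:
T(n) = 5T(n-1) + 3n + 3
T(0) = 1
First-order linear with linear forcing.
Homogeneous solution: T_h(n) = A·(5)^n.
Try particular T_p(n) = pn + q. Substituting:
  pn + q = 5(p(n-1) + q) + 3n + 3.
Matching the n-coefficient: p = 5p + 3 ⇒ p = - \frac{3}{4}.
Matching constants: q = -5p + 5q + 3 ⇒ q = - \frac{27}{16}.
General: T(n) = A·(5)^n - \frac{3 n}{4} - \frac{27}{16}.
Apply T(0) = 1: A - \frac{27}{16} = 1 ⇒ A = \frac{43}{16}.
So T(n) = \frac{43 \cdot 5^{n}}{16} - \frac{3 n}{4} - \frac{27}{16}.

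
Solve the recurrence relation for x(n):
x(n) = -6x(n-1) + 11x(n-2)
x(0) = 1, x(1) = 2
Characteristic equation: x² + 6x - 11 = 0.
Discriminant Δ = (-6)² + 4·(11) = 80.
Roots r₁,₂ = (-6 ± √80)/2, so r₁ = -3 + 2 \sqrt{5}, r₂ = - 2 \sqrt{5} - 3.
General solution: x(n) = A·r₁^n + B·r₂^n.
From the initial conditions, A + B = 1 and r₁A + r₂B = 2.
Since r₁ - r₂ = √80: A = (2 - (1)r₂)/√80 = \frac{1}{2} + \frac{\sqrt{5}}{4}, and B = 1 - A = \frac{1}{2} - \frac{\sqrt{5}}{4}.
So x(n) = \left(\frac{1}{2} + \frac{\sqrt{5}}{4}\right)\left(-3 + 2 \sqrt{5}\right)^n + \left(\frac{1}{2} - \frac{\sqrt{5}}{4}\right)\left(- 2 \sqrt{5} - 3\right)^n.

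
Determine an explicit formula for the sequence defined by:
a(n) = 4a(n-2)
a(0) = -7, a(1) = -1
Characteristic equation: x² - 4 = 0, which factors as (x - (-2))(x - (2)) = 0.
Roots r₁ = -2, r₂ = 2 (distinct).
General solution: a(n) = A·(-2)^n + B·(2)^n.
From a(0) = -7: A + B = -7.
From a(1) = -1: -2A + 2B = -1.
Solving: A = - \frac{13}{4}, B = - \frac{15}{4}.
So a(n) = - \frac{13 \left(-2\right)^{n}}{4} - \frac{15 \cdot 2^{n}}{4}.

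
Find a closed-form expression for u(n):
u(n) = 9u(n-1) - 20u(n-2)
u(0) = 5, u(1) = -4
Characteristic equation: x² - 9x + 20 = 0, which factors as (x - (4))(x - (5)) = 0.
Roots r₁ = 4, r₂ = 5 (distinct).
General solution: u(n) = A·(4)^n + B·(5)^n.
From u(0) = 5: A + B = 5.
From u(1) = -4: 4A + 5B = -4.
Solving: A = 29, B = -24.
So u(n) = 29 \cdot 4^{n} - 24 \cdot 5^{n}.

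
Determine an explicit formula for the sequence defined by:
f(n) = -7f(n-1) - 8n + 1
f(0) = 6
First-order linear with linear forcing.
Homogeneous solution: f_h(n) = A·(-7)^n.
Try particular f_p(n) = pn + q. Substituting:
  pn + q = -7(p(n-1) + q) - 8n + 1.
Matching the n-coefficient: p = -7p - 8 ⇒ p = -1.
Matching constants: q = 7p - 7q + 1 ⇒ q = - \frac{3}{4}.
General: f(n) = A·(-7)^n - n - \frac{3}{4}.
Apply f(0) = 6: A - \frac{3}{4} = 6 ⇒ A = \frac{27}{4}.
So f(n) = \frac{27 \left(-7\right)^{n}}{4} - n - \frac{3}{4}.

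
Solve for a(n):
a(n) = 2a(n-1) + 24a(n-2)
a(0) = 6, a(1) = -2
Characteristic equation: x² - 2x - 24 = 0, which factors as (x - (6))(x - (-4)) = 0.
Roots r₁ = 6, r₂ = -4 (distinct).
General solution: a(n) = A·(6)^n + B·(-4)^n.
From a(0) = 6: A + B = 6.
From a(1) = -2: 6A - 4B = -2.
Solving: A = \frac{11}{5}, B = \frac{19}{5}.
So a(n) = \frac{19 \left(-4\right)^{n}}{5} + \frac{11 \cdot 6^{n}}{5}.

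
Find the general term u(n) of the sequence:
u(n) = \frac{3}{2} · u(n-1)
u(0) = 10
Pure geometric recurrence with ratio \frac{3}{2}.
By induction u(n) = u(0) · (\frac{3}{2})^n = 10 \left(\frac{3}{2}\right)^{n}.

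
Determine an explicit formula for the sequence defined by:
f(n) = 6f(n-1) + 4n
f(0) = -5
First-order linear with linear forcing.
Homogeneous solution: f_h(n) = A·(6)^n.
Try particular f_p(n) = pn + q. Substituting:
  pn + q = 6(p(n-1) + q) + 4n.
Matching the n-coefficient: p = 6p + 4 ⇒ p = - \frac{4}{5}.
Matching constants: q = -6p + 6q ⇒ q = - \frac{24}{25}.
General: f(n) = A·(6)^n - \frac{4 n}{5} - \frac{24}{25}.
Apply f(0) = -5: A - \frac{24}{25} = -5 ⇒ A = - \frac{101}{25}.
So f(n) = - \frac{101 \cdot 6^{n}}{25} - \frac{4 n}{5} - \frac{24}{25}.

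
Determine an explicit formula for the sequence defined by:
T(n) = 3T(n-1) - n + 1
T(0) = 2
First-order linear with linear forcing.
Homogeneous solution: T_h(n) = A·(3)^n.
Try particular T_p(n) = pn + q. Substituting:
  pn + q = 3(p(n-1) + q) - n + 1.
Matching the n-coefficient: p = 3p - 1 ⇒ p = \frac{1}{2}.
Matching constants: q = -3p + 3q + 1 ⇒ q = \frac{1}{4}.
General: T(n) = A·(3)^n + \frac{n}{2} + \frac{1}{4}.
Apply T(0) = 2: A + \frac{1}{4} = 2 ⇒ A = \frac{7}{4}.
So T(n) = \frac{7 \cdot 3^{n}}{4} + \frac{n}{2} + \frac{1}{4}.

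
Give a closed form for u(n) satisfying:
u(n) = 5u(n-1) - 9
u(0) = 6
First-order linear non-homogeneous.
Homogeneous solution: u_h(n) = A·(5)^n.
Try constant particular solution u_p = K: K = 5K - 9 ⇒ K = \frac{9}{4}.
General: u(n) = A·(5)^n + \frac{9}{4}.
Apply u(0) = 6: A + \frac{9}{4} = 6 ⇒ A = \frac{15}{4}.
So u(n) = \frac{15 \cdot 5^{n}}{4} + \frac{9}{4}.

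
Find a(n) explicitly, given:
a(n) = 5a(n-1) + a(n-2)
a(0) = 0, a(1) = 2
Characteristic equation: x² - 5x - 1 = 0.
Discriminant Δ = (5)² + 4·(1) = 29.
Roots r₁,₂ = (5 ± √29)/2, so r₁ = \frac{5}{2} + \frac{\sqrt{29}}{2}, r₂ = \frac{5}{2} - \frac{\sqrt{29}}{2}.
General solution: a(n) = A·r₁^n + B·r₂^n.
From the initial conditions, A + B = 0 and r₁A + r₂B = 2.
Since r₁ - r₂ = √29: A = (2 - (0)r₂)/√29 = \frac{2 \sqrt{29}}{29}, and B = 0 - A = - \frac{2 \sqrt{29}}{29}.
So a(n) = \left(\frac{2 \sqrt{29}}{29}\right)\left(\frac{5}{2} + \frac{\sqrt{29}}{2}\right)^n + \left(- \frac{2 \sqrt{29}}{29}\right)\left(\frac{5}{2} - \frac{\sqrt{29}}{2}\right)^n.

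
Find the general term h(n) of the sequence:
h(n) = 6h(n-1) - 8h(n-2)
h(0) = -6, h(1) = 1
Characteristic equation: x² - 6x + 8 = 0, which factors as (x - (2))(x - (4)) = 0.
Roots r₁ = 2, r₂ = 4 (distinct).
General solution: h(n) = A·(2)^n + B·(4)^n.
From h(0) = -6: A + B = -6.
From h(1) = 1: 2A + 4B = 1.
Solving: A = - \frac{25}{2}, B = \frac{13}{2}.
So h(n) = - \frac{25 \cdot 2^{n}}{2} + \frac{13 \cdot 4^{n}}{2}.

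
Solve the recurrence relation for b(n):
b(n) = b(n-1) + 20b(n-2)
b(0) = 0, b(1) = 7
Characteristic equation: x² - x - 20 = 0, which factors as (x - (-4))(x - (5)) = 0.
Roots r₁ = -4, r₂ = 5 (distinct).
General solution: b(n) = A·(-4)^n + B·(5)^n.
From b(0) = 0: A + B = 0.
From b(1) = 7: -4A + 5B = 7.
Solving: A = - \frac{7}{9}, B = \frac{7}{9}.
So b(n) = - \frac{7 \left(-4\right)^{n}}{9} + \frac{7 \cdot 5^{n}}{9}.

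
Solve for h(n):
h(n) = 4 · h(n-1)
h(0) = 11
Pure geometric recurrence with ratio 4.
By induction h(n) = h(0) · (4)^n = 11 \cdot 4^{n}.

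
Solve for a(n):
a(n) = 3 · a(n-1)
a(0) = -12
Pure geometric recurrence with ratio 3.
By induction a(n) = a(0) · (3)^n = - 12 \cdot 3^{n}.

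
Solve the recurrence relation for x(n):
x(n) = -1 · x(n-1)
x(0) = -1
Pure geometric recurrence with ratio -1.
By induction x(n) = x(0) · (-1)^n = - \left(-1\right)^{n}.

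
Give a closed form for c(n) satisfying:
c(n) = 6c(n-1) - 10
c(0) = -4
First-order linear non-homogeneous.
Homogeneous solution: c_h(n) = A·(6)^n.
Try constant particular solution c_p = K: K = 6K - 10 ⇒ K = 2.
General: c(n) = A·(6)^n + 2.
Apply c(0) = -4: A + 2 = -4 ⇒ A = -6.
So c(n) = 2 - 6 \cdot 6^{n}.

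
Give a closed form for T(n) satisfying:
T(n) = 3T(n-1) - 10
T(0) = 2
First-order linear non-homogeneous.
Homogeneous solution: T_h(n) = A·(3)^n.
Try constant particular solution T_p = K: K = 3K - 10 ⇒ K = 5.
General: T(n) = A·(3)^n + 5.
Apply T(0) = 2: A + 5 = 2 ⇒ A = -3.
So T(n) = 5 - 3 \cdot 3^{n}.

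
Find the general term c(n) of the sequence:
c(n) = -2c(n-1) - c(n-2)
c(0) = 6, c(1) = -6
Characteristic equation: x² + 2x + 1 = 0, which is (x - (-1))².
Repeated root r = -1.
General solution: c(n) = (A + Bn)·(-1)^n.
From c(0) = 6: A = 6.
From c(1) = -6: (A + B)·(-1) = -6 ⇒ B = 0.
So c(n) = \left(6\right) \cdot (-1)^n.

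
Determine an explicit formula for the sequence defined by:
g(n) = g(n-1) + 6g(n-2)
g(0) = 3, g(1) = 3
Characteristic equation: x² - x - 6 = 0, which factors as (x - (3))(x - (-2)) = 0.
Roots r₁ = 3, r₂ = -2 (distinct).
General solution: g(n) = A·(3)^n + B·(-2)^n.
From g(0) = 3: A + B = 3.
From g(1) = 3: 3A - 2B = 3.
Solving: A = \frac{9}{5}, B = \frac{6}{5}.
So g(n) = \frac{6 \left(-2\right)^{n}}{5} + \frac{9 \cdot 3^{n}}{5}.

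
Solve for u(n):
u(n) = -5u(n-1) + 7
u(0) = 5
First-order linear non-homogeneous.
Homogeneous solution: u_h(n) = A·(-5)^n.
Try constant particular solution u_p = K: K = -5K + 7 ⇒ K = \frac{7}{6}.
General: u(n) = A·(-5)^n + \frac{7}{6}.
Apply u(0) = 5: A + \frac{7}{6} = 5 ⇒ A = \frac{23}{6}.
So u(n) = \frac{23 \left(-5\right)^{n}}{6} + \frac{7}{6}.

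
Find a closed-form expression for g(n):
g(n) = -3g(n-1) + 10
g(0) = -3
First-order linear non-homogeneous.
Homogeneous solution: g_h(n) = A·(-3)^n.
Try constant particular solution g_p = K: K = -3K + 10 ⇒ K = \frac{5}{2}.
General: g(n) = A·(-3)^n + \frac{5}{2}.
Apply g(0) = -3: A + \frac{5}{2} = -3 ⇒ A = - \frac{11}{2}.
So g(n) = \frac{5}{2} - \frac{11 \left(-3\right)^{n}}{2}.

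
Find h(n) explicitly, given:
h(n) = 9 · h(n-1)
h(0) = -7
Pure geometric recurrence with ratio 9.
By induction h(n) = h(0) · (9)^n = - 7 \cdot 9^{n}.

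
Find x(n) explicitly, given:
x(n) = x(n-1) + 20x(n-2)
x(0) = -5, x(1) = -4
Characteristic equation: x² - x - 20 = 0, which factors as (x - (-4))(x - (5)) = 0.
Roots r₁ = -4, r₂ = 5 (distinct).
General solution: x(n) = A·(-4)^n + B·(5)^n.
From x(0) = -5: A + B = -5.
From x(1) = -4: -4A + 5B = -4.
Solving: A = - \frac{7}{3}, B = - \frac{8}{3}.
So x(n) = - \frac{7 \left(-4\right)^{n}}{3} - \frac{8 \cdot 5^{n}}{3}.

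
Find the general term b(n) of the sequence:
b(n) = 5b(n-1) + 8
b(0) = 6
First-order linear non-homogeneous.
Homogeneous solution: b_h(n) = A·(5)^n.
Try constant particular solution b_p = K: K = 5K + 8 ⇒ K = -2.
General: b(n) = A·(5)^n - 2.
Apply b(0) = 6: A - 2 = 6 ⇒ A = 8.
So b(n) = 8 \cdot 5^{n} - 2.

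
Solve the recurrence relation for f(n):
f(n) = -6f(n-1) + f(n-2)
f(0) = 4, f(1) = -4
Characteristic equation: x² + 6x - 1 = 0.
Discriminant Δ = (-6)² + 4·(1) = 40.
Roots r₁,₂ = (-6 ± √40)/2, so r₁ = -3 + \sqrt{10}, r₂ = - \sqrt{10} - 3.
General solution: f(n) = A·r₁^n + B·r₂^n.
From the initial conditions, A + B = 4 and r₁A + r₂B = -4.
Since r₁ - r₂ = √40: A = (-4 - (4)r₂)/√40 = \frac{2 \sqrt{10}}{5} + 2, and B = 4 - A = 2 - \frac{2 \sqrt{10}}{5}.
So f(n) = \left(\frac{2 \sqrt{10}}{5} + 2\right)\left(-3 + \sqrt{10}\right)^n + \left(2 - \frac{2 \sqrt{10}}{5}\right)\left(- \sqrt{10} - 3\right)^n.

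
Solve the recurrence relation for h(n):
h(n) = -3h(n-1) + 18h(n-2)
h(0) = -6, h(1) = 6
Characteristic equation: x² + 3x - 18 = 0, which factors as (x - (-6))(x - (3)) = 0.
Roots r₁ = -6, r₂ = 3 (distinct).
General solution: h(n) = A·(-6)^n + B·(3)^n.
From h(0) = -6: A + B = -6.
From h(1) = 6: -6A + 3B = 6.
Solving: A = - \frac{8}{3}, B = - \frac{10}{3}.
So h(n) = - \frac{8 \left(-6\right)^{n}}{3} - \frac{10 \cdot 3^{n}}{3}.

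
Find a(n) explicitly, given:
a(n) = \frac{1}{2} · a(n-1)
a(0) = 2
Pure geometric recurrence with ratio \frac{1}{2}.
By induction a(n) = a(0) · (\frac{1}{2})^n = 2 \cdot 2^{- n}.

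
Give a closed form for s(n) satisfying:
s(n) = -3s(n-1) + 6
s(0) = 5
First-order linear non-homogeneous.
Homogeneous solution: s_h(n) = A·(-3)^n.
Try constant particular solution s_p = K: K = -3K + 6 ⇒ K = \frac{3}{2}.
General: s(n) = A·(-3)^n + \frac{3}{2}.
Apply s(0) = 5: A + \frac{3}{2} = 5 ⇒ A = \frac{7}{2}.
So s(n) = \frac{7 \left(-3\right)^{n}}{2} + \frac{3}{2}.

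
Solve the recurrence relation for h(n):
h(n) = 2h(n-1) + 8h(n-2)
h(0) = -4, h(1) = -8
Characteristic equation: x² - 2x - 8 = 0, which factors as (x - (4))(x - (-2)) = 0.
Roots r₁ = 4, r₂ = -2 (distinct).
General solution: h(n) = A·(4)^n + B·(-2)^n.
From h(0) = -4: A + B = -4.
From h(1) = -8: 4A - 2B = -8.
Solving: A = - \frac{8}{3}, B = - \frac{4}{3}.
So h(n) = - \frac{4 \left(-2\right)^{n}}{3} - \frac{8 \cdot 4^{n}}{3}.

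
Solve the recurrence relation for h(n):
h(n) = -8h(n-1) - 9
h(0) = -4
First-order linear non-homogeneous.
Homogeneous solution: h_h(n) = A·(-8)^n.
Try constant particular solution h_p = K: K = -8K - 9 ⇒ K = -1.
General: h(n) = A·(-8)^n - 1.
Apply h(0) = -4: A - 1 = -4 ⇒ A = -3.
So h(n) = - 3 \left(-8\right)^{n} - 1.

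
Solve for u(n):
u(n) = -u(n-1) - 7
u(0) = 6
First-order linear non-homogeneous.
Homogeneous solution: u_h(n) = A·(-1)^n.
Try constant particular solution u_p = K: K = -K - 7 ⇒ K = - \frac{7}{2}.
General: u(n) = A·(-1)^n - \frac{7}{2}.
Apply u(0) = 6: A - \frac{7}{2} = 6 ⇒ A = \frac{19}{2}.
So u(n) = \frac{19 \left(-1\right)^{n}}{2} - \frac{7}{2}.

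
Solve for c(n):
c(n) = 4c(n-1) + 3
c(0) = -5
First-order linear non-homogeneous.
Homogeneous solution: c_h(n) = A·(4)^n.
Try constant particular solution c_p = K: K = 4K + 3 ⇒ K = -1.
General: c(n) = A·(4)^n - 1.
Apply c(0) = -5: A - 1 = -5 ⇒ A = -4.
So c(n) = - 4 \cdot 4^{n} - 1.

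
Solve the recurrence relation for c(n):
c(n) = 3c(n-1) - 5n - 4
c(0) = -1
First-order linear with linear forcing.
Homogeneous solution: c_h(n) = A·(3)^n.
Try particular c_p(n) = pn + q. Substituting:
  pn + q = 3(p(n-1) + q) - 5n - 4.
Matching the n-coefficient: p = 3p - 5 ⇒ p = \frac{5}{2}.
Matching constants: q = -3p + 3q - 4 ⇒ q = \frac{23}{4}.
General: c(n) = A·(3)^n + \frac{5 n}{2} + \frac{23}{4}.
Apply c(0) = -1: A + \frac{23}{4} = -1 ⇒ A = - \frac{27}{4}.
So c(n) = - \frac{27 \cdot 3^{n}}{4} + \frac{5 n}{2} + \frac{23}{4}.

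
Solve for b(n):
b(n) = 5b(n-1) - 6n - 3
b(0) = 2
First-order linear with linear forcing.
Homogeneous solution: b_h(n) = A·(5)^n.
Try particular b_p(n) = pn + q. Substituting:
  pn + q = 5(p(n-1) + q) - 6n - 3.
Matching the n-coefficient: p = 5p - 6 ⇒ p = \frac{3}{2}.
Matching constants: q = -5p + 5q - 3 ⇒ q = \frac{21}{8}.
General: b(n) = A·(5)^n + \frac{3 n}{2} + \frac{21}{8}.
Apply b(0) = 2: A + \frac{21}{8} = 2 ⇒ A = - \frac{5}{8}.
So b(n) = - \frac{5 \cdot 5^{n}}{8} + \frac{3 n}{2} + \frac{21}{8}.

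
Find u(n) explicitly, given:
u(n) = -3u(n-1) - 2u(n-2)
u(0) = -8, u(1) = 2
Characteristic equation: x² + 3x + 2 = 0, which factors as (x - (-1))(x - (-2)) = 0.
Roots r₁ = -1, r₂ = -2 (distinct).
General solution: u(n) = A·(-1)^n + B·(-2)^n.
From u(0) = -8: A + B = -8.
From u(1) = 2: -A - 2B = 2.
Solving: A = -14, B = 6.
So u(n) = - 14 \left(-1\right)^{n} + 6 \left(-2\right)^{n}.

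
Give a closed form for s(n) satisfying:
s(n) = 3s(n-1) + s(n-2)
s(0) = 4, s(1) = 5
Characteristic equation: x² - 3x - 1 = 0.
Discriminant Δ = (3)² + 4·(1) = 13.
Roots r₁,₂ = (3 ± √13)/2, so r₁ = \frac{3}{2} + \frac{\sqrt{13}}{2}, r₂ = \frac{3}{2} - \frac{\sqrt{13}}{2}.
General solution: s(n) = A·r₁^n + B·r₂^n.
From the initial conditions, A + B = 4 and r₁A + r₂B = 5.
Since r₁ - r₂ = √13: A = (5 - (4)r₂)/√13 = 2 - \frac{\sqrt{13}}{13}, and B = 4 - A = \frac{\sqrt{13}}{13} + 2.
So s(n) = \left(2 - \frac{\sqrt{13}}{13}\right)\left(\frac{3}{2} + \frac{\sqrt{13}}{2}\right)^n + \left(\frac{\sqrt{13}}{13} + 2\right)\left(\frac{3}{2} - \frac{\sqrt{13}}{2}\right)^n.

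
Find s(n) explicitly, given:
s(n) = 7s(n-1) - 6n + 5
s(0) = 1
First-order linear with linear forcing.
Homogeneous solution: s_h(n) = A·(7)^n.
Try particular s_p(n) = pn + q. Substituting:
  pn + q = 7(p(n-1) + q) - 6n + 5.
Matching the n-coefficient: p = 7p - 6 ⇒ p = 1.
Matching constants: q = -7p + 7q + 5 ⇒ q = \frac{1}{3}.
General: s(n) = A·(7)^n + n + \frac{1}{3}.
Apply s(0) = 1: A + \frac{1}{3} = 1 ⇒ A = \frac{2}{3}.
So s(n) = \frac{2 \cdot 7^{n}}{3} + n + \frac{1}{3}.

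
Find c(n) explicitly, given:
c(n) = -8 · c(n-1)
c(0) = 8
Pure geometric recurrence with ratio -8.
By induction c(n) = c(0) · (-8)^n = 8 \left(-8\right)^{n}.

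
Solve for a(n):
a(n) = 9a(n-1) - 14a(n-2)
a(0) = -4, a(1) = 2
Characteristic equation: x² - 9x + 14 = 0, which factors as (x - (7))(x - (2)) = 0.
Roots r₁ = 7, r₂ = 2 (distinct).
General solution: a(n) = A·(7)^n + B·(2)^n.
From a(0) = -4: A + B = -4.
From a(1) = 2: 7A + 2B = 2.
Solving: A = 2, B = -6.
So a(n) = - 6 \cdot 2^{n} + 2 \cdot 7^{n}.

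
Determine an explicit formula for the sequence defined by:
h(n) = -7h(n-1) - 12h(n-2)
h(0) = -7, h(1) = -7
Characteristic equation: x² + 7x + 12 = 0, which factors as (x - (-3))(x - (-4)) = 0.
Roots r₁ = -3, r₂ = -4 (distinct).
General solution: h(n) = A·(-3)^n + B·(-4)^n.
From h(0) = -7: A + B = -7.
From h(1) = -7: -3A - 4B = -7.
Solving: A = -35, B = 28.
So h(n) = - 35 \left(-3\right)^{n} + 28 \left(-4\right)^{n}.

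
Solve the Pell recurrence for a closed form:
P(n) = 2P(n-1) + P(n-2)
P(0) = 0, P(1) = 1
This is the Pell sequence.
Characteristic equation: x² - 2x - 1 = 0; roots r₁ = 1 + \sqrt{2}, r₂ = 1 - \sqrt{2}.
General: P(n) = A·r₁^n + B·r₂^n. Solving with P(0)=0, P(1)=1 gives A = \frac{\sqrt{2}}{4}, B = - \frac{\sqrt{2}}{4}.
So P(n) = \frac{\sqrt{2} \left(- \left(1 - \sqrt{2}\right)^{n} + \left(1 + \sqrt{2}\right)^{n}\right)}{4}.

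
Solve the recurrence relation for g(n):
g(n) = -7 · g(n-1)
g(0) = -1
Pure geometric recurrence with ratio -7.
By induction g(n) = g(0) · (-7)^n = - \left(-7\right)^{n}.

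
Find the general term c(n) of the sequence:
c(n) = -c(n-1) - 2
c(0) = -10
First-order linear non-homogeneous.
Homogeneous solution: c_h(n) = A·(-1)^n.
Try constant particular solution c_p = K: K = -K - 2 ⇒ K = -1.
General: c(n) = A·(-1)^n - 1.
Apply c(0) = -10: A - 1 = -10 ⇒ A = -9.
So c(n) = - 9 \left(-1\right)^{n} - 1.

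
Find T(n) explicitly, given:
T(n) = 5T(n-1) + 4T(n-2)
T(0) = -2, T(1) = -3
Characteristic equation: x² - 5x - 4 = 0.
Discriminant Δ = (5)² + 4·(4) = 41.
Roots r₁,₂ = (5 ± √41)/2, so r₁ = \frac{5}{2} + \frac{\sqrt{41}}{2}, r₂ = \frac{5}{2} - \frac{\sqrt{41}}{2}.
General solution: T(n) = A·r₁^n + B·r₂^n.
From the initial conditions, A + B = -2 and r₁A + r₂B = -3.
Since r₁ - r₂ = √41: A = (-3 - (-2)r₂)/√41 = -1 + \frac{2 \sqrt{41}}{41}, and B = -2 - A = -1 - \frac{2 \sqrt{41}}{41}.
So T(n) = \left(-1 + \frac{2 \sqrt{41}}{41}\right)\left(\frac{5}{2} + \frac{\sqrt{41}}{2}\right)^n + \left(-1 - \frac{2 \sqrt{41}}{41}\right)\left(\frac{5}{2} - \frac{\sqrt{41}}{2}\right)^n.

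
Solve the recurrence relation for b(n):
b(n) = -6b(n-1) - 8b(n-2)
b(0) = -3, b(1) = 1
Characteristic equation: x² + 6x + 8 = 0, which factors as (x - (-2))(x - (-4)) = 0.
Roots r₁ = -2, r₂ = -4 (distinct).
General solution: b(n) = A·(-2)^n + B·(-4)^n.
From b(0) = -3: A + B = -3.
From b(1) = 1: -2A - 4B = 1.
Solving: A = - \frac{11}{2}, B = \frac{5}{2}.
So b(n) = - \frac{11 \left(-2\right)^{n}}{2} + \frac{5 \left(-4\right)^{n}}{2}.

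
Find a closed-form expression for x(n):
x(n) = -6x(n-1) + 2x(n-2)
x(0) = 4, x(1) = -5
Characteristic equation: x² + 6x - 2 = 0.
Discriminant Δ = (-6)² + 4·(2) = 44.
Roots r₁,₂ = (-6 ± √44)/2, so r₁ = -3 + \sqrt{11}, r₂ = - \sqrt{11} - 3.
General solution: x(n) = A·r₁^n + B·r₂^n.
From the initial conditions, A + B = 4 and r₁A + r₂B = -5.
Since r₁ - r₂ = √44: A = (-5 - (4)r₂)/√44 = \frac{7 \sqrt{11}}{22} + 2, and B = 4 - A = 2 - \frac{7 \sqrt{11}}{22}.
So x(n) = \left(\frac{7 \sqrt{11}}{22} + 2\right)\left(-3 + \sqrt{11}\right)^n + \left(2 - \frac{7 \sqrt{11}}{22}\right)\left(- \sqrt{11} - 3\right)^n.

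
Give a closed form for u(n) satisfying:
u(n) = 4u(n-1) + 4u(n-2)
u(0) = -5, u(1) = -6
Characteristic equation: x² - 4x - 4 = 0.
Discriminant Δ = (4)² + 4·(4) = 32.
Roots r₁,₂ = (4 ± √32)/2, so r₁ = 2 + 2 \sqrt{2}, r₂ = 2 - 2 \sqrt{2}.
General solution: u(n) = A·r₁^n + B·r₂^n.
From the initial conditions, A + B = -5 and r₁A + r₂B = -6.
Since r₁ - r₂ = √32: A = (-6 - (-5)r₂)/√32 = - \frac{5}{2} + \frac{\sqrt{2}}{2}, and B = -5 - A = - \frac{5}{2} - \frac{\sqrt{2}}{2}.
So u(n) = \left(- \frac{5}{2} + \frac{\sqrt{2}}{2}\right)\left(2 + 2 \sqrt{2}\right)^n + \left(- \frac{5}{2} - \frac{\sqrt{2}}{2}\right)\left(2 - 2 \sqrt{2}\right)^n.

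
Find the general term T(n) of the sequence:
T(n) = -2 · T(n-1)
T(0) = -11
Pure geometric recurrence with ratio -2.
By induction T(n) = T(0) · (-2)^n = - 11 \left(-2\right)^{n}.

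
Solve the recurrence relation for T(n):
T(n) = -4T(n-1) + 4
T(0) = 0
First-order linear non-homogeneous.
Homogeneous solution: T_h(n) = A·(-4)^n.
Try constant particular solution T_p = K: K = -4K + 4 ⇒ K = \frac{4}{5}.
General: T(n) = A·(-4)^n + \frac{4}{5}.
Apply T(0) = 0: A + \frac{4}{5} = 0 ⇒ A = - \frac{4}{5}.
So T(n) = \frac{4}{5} - \frac{4 \left(-4\right)^{n}}{5}.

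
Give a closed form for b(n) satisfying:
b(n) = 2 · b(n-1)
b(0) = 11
Pure geometric recurrence with ratio 2.
By induction b(n) = b(0) · (2)^n = 11 \cdot 2^{n}.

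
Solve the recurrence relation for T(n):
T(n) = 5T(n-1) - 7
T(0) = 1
First-order linear non-homogeneous.
Homogeneous solution: T_h(n) = A·(5)^n.
Try constant particular solution T_p = K: K = 5K - 7 ⇒ K = \frac{7}{4}.
General: T(n) = A·(5)^n + \frac{7}{4}.
Apply T(0) = 1: A + \frac{7}{4} = 1 ⇒ A = - \frac{3}{4}.
So T(n) = \frac{7}{4} - \frac{3 \cdot 5^{n}}{4}.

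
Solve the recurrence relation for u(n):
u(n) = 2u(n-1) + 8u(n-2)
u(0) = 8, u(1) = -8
Characteristic equation: x² - 2x - 8 = 0, which factors as (x - (4))(x - (-2)) = 0.
Roots r₁ = 4, r₂ = -2 (distinct).
General solution: u(n) = A·(4)^n + B·(-2)^n.
From u(0) = 8: A + B = 8.
From u(1) = -8: 4A - 2B = -8.
Solving: A = \frac{4}{3}, B = \frac{20}{3}.
So u(n) = \frac{20 \left(-2\right)^{n}}{3} + \frac{4 \cdot 4^{n}}{3}.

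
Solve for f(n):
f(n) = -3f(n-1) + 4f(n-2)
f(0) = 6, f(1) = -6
Characteristic equation: x² + 3x - 4 = 0, which factors as (x - (1))(x - (-4)) = 0.
Roots r₁ = 1, r₂ = -4 (distinct).
General solution: f(n) = A·(1)^n + B·(-4)^n.
From f(0) = 6: A + B = 6.
From f(1) = -6: A - 4B = -6.
Solving: A = \frac{18}{5}, B = \frac{12}{5}.
So f(n) = \frac{12 \left(-4\right)^{n}}{5} + \frac{18}{5}.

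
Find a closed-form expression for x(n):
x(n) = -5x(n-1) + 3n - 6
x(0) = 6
First-order linear with linear forcing.
Homogeneous solution: x_h(n) = A·(-5)^n.
Try particular x_p(n) = pn + q. Substituting:
  pn + q = -5(p(n-1) + q) + 3n - 6.
Matching the n-coefficient: p = -5p + 3 ⇒ p = \frac{1}{2}.
Matching constants: q = 5p - 5q - 6 ⇒ q = - \frac{7}{12}.
General: x(n) = A·(-5)^n + \frac{n}{2} - \frac{7}{12}.
Apply x(0) = 6: A - \frac{7}{12} = 6 ⇒ A = \frac{79}{12}.
So x(n) = \frac{79 \left(-5\right)^{n}}{12} + \frac{n}{2} - \frac{7}{12}.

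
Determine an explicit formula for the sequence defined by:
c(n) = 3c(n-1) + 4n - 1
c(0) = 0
First-order linear with linear forcing.
Homogeneous solution: c_h(n) = A·(3)^n.
Try particular c_p(n) = pn + q. Substituting:
  pn + q = 3(p(n-1) + q) + 4n - 1.
Matching the n-coefficient: p = 3p + 4 ⇒ p = -2.
Matching constants: q = -3p + 3q - 1 ⇒ q = - \frac{5}{2}.
General: c(n) = A·(3)^n - 2 n - \frac{5}{2}.
Apply c(0) = 0: A - \frac{5}{2} = 0 ⇒ A = \frac{5}{2}.
So c(n) = \frac{5 \cdot 3^{n}}{2} - 2 n - \frac{5}{2}.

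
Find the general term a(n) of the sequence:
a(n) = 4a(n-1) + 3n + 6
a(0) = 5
First-order linear with linear forcing.
Homogeneous solution: a_h(n) = A·(4)^n.
Try particular a_p(n) = pn + q. Substituting:
  pn + q = 4(p(n-1) + q) + 3n + 6.
Matching the n-coefficient: p = 4p + 3 ⇒ p = -1.
Matching constants: q = -4p + 4q + 6 ⇒ q = - \frac{10}{3}.
General: a(n) = A·(4)^n - n - \frac{10}{3}.
Apply a(0) = 5: A - \frac{10}{3} = 5 ⇒ A = \frac{25}{3}.
So a(n) = \frac{25 \cdot 4^{n}}{3} - n - \frac{10}{3}.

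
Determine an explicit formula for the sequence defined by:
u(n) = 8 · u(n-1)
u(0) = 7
Pure geometric recurrence with ratio 8.
By induction u(n) = u(0) · (8)^n = 7 \cdot 8^{n}.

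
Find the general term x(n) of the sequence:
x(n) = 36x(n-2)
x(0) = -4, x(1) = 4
Characteristic equation: x² - 36 = 0, which factors as (x - (-6))(x - (6)) = 0.
Roots r₁ = -6, r₂ = 6 (distinct).
General solution: x(n) = A·(-6)^n + B·(6)^n.
From x(0) = -4: A + B = -4.
From x(1) = 4: -6A + 6B = 4.
Solving: A = - \frac{7}{3}, B = - \frac{5}{3}.
So x(n) = - \frac{7 \left(-6\right)^{n}}{3} - \frac{5 \cdot 6^{n}}{3}.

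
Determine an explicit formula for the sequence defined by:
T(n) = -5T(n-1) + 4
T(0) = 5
First-order linear non-homogeneous.
Homogeneous solution: T_h(n) = A·(-5)^n.
Try constant particular solution T_p = K: K = -5K + 4 ⇒ K = \frac{2}{3}.
General: T(n) = A·(-5)^n + \frac{2}{3}.
Apply T(0) = 5: A + \frac{2}{3} = 5 ⇒ A = \frac{13}{3}.
So T(n) = \frac{13 \left(-5\right)^{n}}{3} + \frac{2}{3}.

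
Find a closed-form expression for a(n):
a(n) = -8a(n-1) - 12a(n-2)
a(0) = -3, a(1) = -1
Characteristic equation: x² + 8x + 12 = 0, which factors as (x - (-2))(x - (-6)) = 0.
Roots r₁ = -2, r₂ = -6 (distinct).
General solution: a(n) = A·(-2)^n + B·(-6)^n.
From a(0) = -3: A + B = -3.
From a(1) = -1: -2A - 6B = -1.
Solving: A = - \frac{19}{4}, B = \frac{7}{4}.
So a(n) = - \frac{19 \left(-2\right)^{n}}{4} + \frac{7 \left(-6\right)^{n}}{4}.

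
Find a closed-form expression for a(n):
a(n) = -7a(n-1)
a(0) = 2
This is a homogeneous first-order recurrence with ratio -7.
By induction a(n) = a(0) · (-7)^n = 2 \left(-7\right)^{n}.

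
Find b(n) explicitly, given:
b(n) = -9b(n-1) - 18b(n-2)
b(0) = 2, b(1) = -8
Characteristic equation: x² + 9x + 18 = 0, which factors as (x - (-3))(x - (-6)) = 0.
Roots r₁ = -3, r₂ = -6 (distinct).
General solution: b(n) = A·(-3)^n + B·(-6)^n.
From b(0) = 2: A + B = 2.
From b(1) = -8: -3A - 6B = -8.
Solving: A = \frac{4}{3}, B = \frac{2}{3}.
So b(n) = \frac{4 \left(-3\right)^{n}}{3} + \frac{2 \left(-6\right)^{n}}{3}.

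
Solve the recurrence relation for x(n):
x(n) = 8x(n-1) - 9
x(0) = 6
First-order linear non-homogeneous.
Homogeneous solution: x_h(n) = A·(8)^n.
Try constant particular solution x_p = K: K = 8K - 9 ⇒ K = \frac{9}{7}.
General: x(n) = A·(8)^n + \frac{9}{7}.
Apply x(0) = 6: A + \frac{9}{7} = 6 ⇒ A = \frac{33}{7}.
So x(n) = \frac{33 \cdot 8^{n}}{7} + \frac{9}{7}.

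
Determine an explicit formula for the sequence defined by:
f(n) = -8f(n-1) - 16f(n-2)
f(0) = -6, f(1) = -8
Characteristic equation: x² + 8x + 16 = 0, which is (x - (-4))².
Repeated root r = -4.
General solution: f(n) = (A + Bn)·(-4)^n.
From f(0) = -6: A = -6.
From f(1) = -8: (A + B)·(-4) = -8 ⇒ B = 8.
So f(n) = \left(8 n - 6\right) \cdot (-4)^n.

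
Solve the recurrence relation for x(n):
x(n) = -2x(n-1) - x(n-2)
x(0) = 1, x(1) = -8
Characteristic equation: x² + 2x + 1 = 0, which is (x - (-1))².
Repeated root r = -1.
General solution: x(n) = (A + Bn)·(-1)^n.
From x(0) = 1: A = 1.
From x(1) = -8: (A + B)·(-1) = -8 ⇒ B = 7.
So x(n) = \left(7 n + 1\right) \cdot (-1)^n.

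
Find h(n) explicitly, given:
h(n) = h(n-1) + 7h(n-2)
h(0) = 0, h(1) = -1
Characteristic equation: x² - x - 7 = 0.
Discriminant Δ = (1)² + 4·(7) = 29.
Roots r₁,₂ = (1 ± √29)/2, so r₁ = \frac{1}{2} + \frac{\sqrt{29}}{2}, r₂ = \frac{1}{2} - \frac{\sqrt{29}}{2}.
General solution: h(n) = A·r₁^n + B·r₂^n.
From the initial conditions, A + B = 0 and r₁A + r₂B = -1.
Since r₁ - r₂ = √29: A = (-1 - (0)r₂)/√29 = - \frac{\sqrt{29}}{29}, and B = 0 - A = \frac{\sqrt{29}}{29}.
So h(n) = \left(- \frac{\sqrt{29}}{29}\right)\left(\frac{1}{2} + \frac{\sqrt{29}}{2}\right)^n + \left(\frac{\sqrt{29}}{29}\right)\left(\frac{1}{2} - \frac{\sqrt{29}}{2}\right)^n.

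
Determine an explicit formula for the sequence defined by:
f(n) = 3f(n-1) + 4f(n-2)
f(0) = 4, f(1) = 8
Characteristic equation: x² - 3x - 4 = 0, which factors as (x - (4))(x - (-1)) = 0.
Roots r₁ = 4, r₂ = -1 (distinct).
General solution: f(n) = A·(4)^n + B·(-1)^n.
From f(0) = 4: A + B = 4.
From f(1) = 8: 4A - B = 8.
Solving: A = \frac{12}{5}, B = \frac{8}{5}.
So f(n) = \frac{8 \left(-1\right)^{n}}{5} + \frac{12 \cdot 4^{n}}{5}.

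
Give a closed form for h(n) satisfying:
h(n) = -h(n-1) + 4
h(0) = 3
First-order linear non-homogeneous.
Homogeneous solution: h_h(n) = A·(-1)^n.
Try constant particular solution h_p = K: K = -K + 4 ⇒ K = 2.
General: h(n) = A·(-1)^n + 2.
Apply h(0) = 3: A + 2 = 3 ⇒ A = 1.
So h(n) = \left(-1\right)^{n} + 2.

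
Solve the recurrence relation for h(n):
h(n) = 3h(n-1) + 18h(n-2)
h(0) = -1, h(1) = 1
Characteristic equation: x² - 3x - 18 = 0, which factors as (x - (6))(x - (-3)) = 0.
Roots r₁ = 6, r₂ = -3 (distinct).
General solution: h(n) = A·(6)^n + B·(-3)^n.
From h(0) = -1: A + B = -1.
From h(1) = 1: 6A - 3B = 1.
Solving: A = - \frac{2}{9}, B = - \frac{7}{9}.
So h(n) = - \frac{7 \left(-3\right)^{n}}{9} - \frac{2 \cdot 6^{n}}{9}.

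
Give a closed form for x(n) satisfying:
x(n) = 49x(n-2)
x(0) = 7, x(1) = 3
Characteristic equation: x² - 49 = 0, which factors as (x - (-7))(x - (7)) = 0.
Roots r₁ = -7, r₂ = 7 (distinct).
General solution: x(n) = A·(-7)^n + B·(7)^n.
From x(0) = 7: A + B = 7.
From x(1) = 3: -7A + 7B = 3.
Solving: A = \frac{23}{7}, B = \frac{26}{7}.
So x(n) = \frac{23 \left(-7\right)^{n}}{7} + \frac{26 \cdot 7^{n}}{7}.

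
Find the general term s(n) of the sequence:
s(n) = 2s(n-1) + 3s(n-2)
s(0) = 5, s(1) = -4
Characteristic equation: x² - 2x - 3 = 0, which factors as (x - (3))(x - (-1)) = 0.
Roots r₁ = 3, r₂ = -1 (distinct).
General solution: s(n) = A·(3)^n + B·(-1)^n.
From s(0) = 5: A + B = 5.
From s(1) = -4: 3A - B = -4.
Solving: A = \frac{1}{4}, B = \frac{19}{4}.
So s(n) = \frac{19 \left(-1\right)^{n}}{4} + \frac{3^{n}}{4}.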